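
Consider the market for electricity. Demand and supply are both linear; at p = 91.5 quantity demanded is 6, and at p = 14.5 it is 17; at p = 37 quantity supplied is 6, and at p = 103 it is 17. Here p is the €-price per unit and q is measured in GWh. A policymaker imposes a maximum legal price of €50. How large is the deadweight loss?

Demand slope = (14.5 − 91.5)/(17 − 6) = −7, so p = 133.5 − 7q.
Supply slope = (103 − 37)/(17 − 6) = 6, so p = 1 + 6q.
Competitive equilibrium: 133.5 − 7q = 1 + 6q → q* = 10.1923, p* = 62.1538.
At the ceiling p = 50, quantity supplied = (50 − 1)/6 = 8.1667.
Willingness to pay at q' = 8.1667: 133.5 − 7·8.1667 = 76.3331.
Δq = 10.1923 − 8.1667 = 2.0256; wedge = 76.3331 − 50 = 26.3331.
Welfare loss = ½ × 2.0256 × 26.3331 = €26.67.

€26.67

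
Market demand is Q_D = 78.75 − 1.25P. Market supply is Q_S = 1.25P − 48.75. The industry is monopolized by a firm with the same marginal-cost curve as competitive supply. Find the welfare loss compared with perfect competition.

In inverse form: demand P = 63 − 0.8Q, supply P = 39 + 0.8Q.
Competitive equilibrium: 63 − 0.8Q = 39 + 0.8Q → Q* = 15, P* = 51.
Marginal revenue: MR = 63 − 1.6Q. Set MR = MC: 63 − 1.6Q = 39 + 0.8Q → Q_m = 10.
Price P_m = 63 − 0.8·10 = 55; MC(Q_m) = 39 + 0.8·10 = 47.
Competitive Q* = 15, so ΔQ = 5; wedge = 55 − 47 = 8.
The triangle = ½ × 5 × 8 = 20.

20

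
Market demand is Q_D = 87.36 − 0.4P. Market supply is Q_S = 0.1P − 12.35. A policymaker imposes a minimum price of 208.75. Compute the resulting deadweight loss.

In inverse form: demand P = 218.4 − 2.5Q, supply P = 123.5 + 10Q.
Competitive equilibrium: 218.4 − 2.5Q = 123.5 + 10Q → Q* = 7.592, P* = 199.42.
At the floor P = 208.75, quantity demanded = (218.4 − 208.75)/2.5 = 3.86.
Sellers' marginal cost at Q' = 3.86: 123.5 + 10·3.86 = 162.1.
ΔQ = 7.592 − 3.86 = 3.732; wedge = 208.75 − 162.1 = 46.65.
Welfare loss = ½ × 3.732 × 46.65 = 87.05.

87.05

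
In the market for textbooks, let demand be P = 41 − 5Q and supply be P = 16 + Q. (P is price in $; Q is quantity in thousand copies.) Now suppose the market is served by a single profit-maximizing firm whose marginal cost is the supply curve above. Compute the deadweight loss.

Competitive equilibrium: 41 − 5Q = 16 + Q → Q* = 4.1667, P* = 20.1667.
Marginal revenue: MR = 41 − 10Q. Set MR = MC: 41 − 10Q = 16 + Q → Q_m = 2.2727.
Price P_m = 41 − 5·2.2727 = 29.6365; MC(Q_m) = 16 + 1·2.2727 = 18.2727.
Competitive Q* = 4.1667, so ΔQ = 1.894; wedge = 29.6365 − 18.2727 = 11.3638.
Welfare loss = ½ × 1.894 × 11.3638 = $10.76 thousand.

$10.76 thousand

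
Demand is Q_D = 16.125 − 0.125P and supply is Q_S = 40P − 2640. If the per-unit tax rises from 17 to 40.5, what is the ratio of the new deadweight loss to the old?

5.676

In inverse form: demand P = 129 − 8Q, supply P = 66 + 0.025Q.
Competitive equilibrium: 129 − 8Q = 66 + 0.025Q → Q* = 7.8505, P* = 66.1963.
For a per-unit tax t: ΔQ = t/8.025, so DWL = ½·t·(t/8.025) = t²/16.05.
At t = 17: DWL = 18.006. At t = 40.5: DWL = 102.196.
Ratio = (40.5/17)² = 5.676.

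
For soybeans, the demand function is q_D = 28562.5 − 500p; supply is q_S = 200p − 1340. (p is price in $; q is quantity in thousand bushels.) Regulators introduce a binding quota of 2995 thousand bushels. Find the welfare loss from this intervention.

$61992.26 thousand

In inverse form: demand p = 57.125 − 0.002q, supply p = 6.7 + 0.005q.
Competitive equilibrium: 57.125 − 0.002q = 6.7 + 0.005q → q* = 7203.5714, p* = 42.7179.
At q = 2995: demand price = 57.125 − 0.002·2995 = 51.135; supply price = 6.7 + 0.005·2995 = 21.675.
Δq = 7203.5714 − 2995 = 4208.5714; wedge = 51.135 − 21.675 = 29.46.
Deadweight loss = ½ × 4208.5714 × 29.46 = $61992.26 thousand.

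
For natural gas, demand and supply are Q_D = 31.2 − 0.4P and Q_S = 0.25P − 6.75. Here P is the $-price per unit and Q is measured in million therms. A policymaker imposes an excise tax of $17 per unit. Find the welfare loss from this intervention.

$22.23 million

In inverse form: demand P = 78 − 2.5Q, supply P = 27 + 4Q.
Competitive equilibrium: 78 − 2.5Q = 27 + 4Q → Q* = 7.8462, P* = 58.3846.
With the tax, the buyer price exceeds the seller price by 17: (78 − 2.5Q) − (27 + 4Q) = 17 → Q' = 5.2308.
ΔQ = 7.8462 − 5.2308 = 2.6154; the wedge equals the tax, 17.
The triangle = ½ × 2.6154 × 17 = $22.23 million.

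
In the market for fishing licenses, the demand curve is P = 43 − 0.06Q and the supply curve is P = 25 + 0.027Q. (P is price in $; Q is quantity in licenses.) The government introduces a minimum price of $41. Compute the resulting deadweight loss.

Competitive equilibrium: 43 − 0.06Q = 25 + 0.027Q → Q* = 206.8966, P* = 30.5862.
At the floor P = 41, quantity demanded = (43 − 41)/0.06 = 33.3333.
Sellers' marginal cost at Q' = 33.3333: 25 + 0.027·33.3333 = 25.9.
ΔQ = 206.8966 − 33.3333 = 173.5633; wedge = 41 − 25.9 = 15.1.
The triangle = ½ × 173.5633 × 15.1 = $1310.40.

$1310.40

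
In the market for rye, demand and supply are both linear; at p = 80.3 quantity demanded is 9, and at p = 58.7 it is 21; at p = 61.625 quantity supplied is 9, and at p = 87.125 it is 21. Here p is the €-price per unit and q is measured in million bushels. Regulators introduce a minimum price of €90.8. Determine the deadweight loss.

Demand slope = (58.7 − 80.3)/(21 − 9) = −1.8, so p = 96.5 − 1.8q.
Supply slope = (87.125 − 61.625)/(21 − 9) = 2.125, so p = 42.5 + 2.125q.
Competitive equilibrium: 96.5 − 1.8q = 42.5 + 2.125q → q* = 13.758, p* = 71.7357.
At the floor p = 90.8, quantity demanded = (96.5 − 90.8)/1.8 = 3.1667.
Sellers' marginal cost at q' = 3.1667: 42.5 + 2.125·3.1667 = 49.2292.
Δq = 13.758 − 3.1667 = 10.5913; wedge = 90.8 − 49.2292 = 41.5708.
The triangle = ½ × 10.5913 × 41.5708 = €220.14 million.

€220.14 million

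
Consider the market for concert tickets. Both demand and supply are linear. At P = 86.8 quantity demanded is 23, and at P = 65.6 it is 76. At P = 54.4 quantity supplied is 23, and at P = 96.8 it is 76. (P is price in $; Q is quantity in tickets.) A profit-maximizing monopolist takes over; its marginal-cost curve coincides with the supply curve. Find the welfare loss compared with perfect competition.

$93.75

Demand slope = (65.6 − 86.8)/(76 − 23) = −0.4, so P = 96 − 0.4Q.
Supply slope = (96.8 − 54.4)/(76 − 23) = 0.8, so P = 36 + 0.8Q.
Competitive equilibrium: 96 − 0.4Q = 36 + 0.8Q → Q* = 50, P* = 76.
Marginal revenue: MR = 96 − 0.8Q. Set MR = MC: 96 − 0.8Q = 36 + 0.8Q → Q_m = 37.5.
Price P_m = 96 − 0.4·37.5 = 81; MC(Q_m) = 36 + 0.8·37.5 = 66.
Competitive Q* = 50, so ΔQ = 12.5; wedge = 81 − 66 = 15.
DWL = ½ × 12.5 × 15 = $93.75.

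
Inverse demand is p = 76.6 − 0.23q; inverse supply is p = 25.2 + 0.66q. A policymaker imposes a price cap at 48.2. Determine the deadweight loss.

Competitive equilibrium: 76.6 − 0.23q = 25.2 + 0.66q → q* = 57.7528, p* = 63.3169.
At the ceiling p = 48.2, quantity supplied = (48.2 − 25.2)/0.66 = 34.8485.
Willingness to pay at q' = 34.8485: 76.6 − 0.23·34.8485 = 68.5848.
Δq = 57.7528 − 34.8485 = 22.9043; wedge = 68.5848 − 48.2 = 20.3848.
Welfare loss = ½ × 22.9043 × 20.3848 = 233.45.

233.45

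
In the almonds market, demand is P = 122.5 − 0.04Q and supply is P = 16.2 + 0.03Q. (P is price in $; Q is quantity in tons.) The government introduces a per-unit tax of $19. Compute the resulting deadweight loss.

$2578.57

Competitive equilibrium: 122.5 − 0.04Q = 16.2 + 0.03Q → Q* = 1518.5714, P* = 61.7571.
With the tax, the buyer price exceeds the seller price by 19: (122.5 − 0.04Q) − (16.2 + 0.03Q) = 19 → Q' = 1247.1429.
ΔQ = 1518.5714 − 1247.1429 = 271.4285; the wedge equals the tax, 19.
The triangle = ½ × 271.4285 × 19 = $2578.57.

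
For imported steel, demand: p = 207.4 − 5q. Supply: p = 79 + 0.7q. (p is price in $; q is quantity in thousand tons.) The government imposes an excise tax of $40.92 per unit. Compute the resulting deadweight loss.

$146.88 thousand

Competitive equilibrium: 207.4 − 5q = 79 + 0.7q → q* = 22.5263, p* = 94.7684.
With the tax, the buyer price exceeds the seller price by 40.92: (207.4 − 5q) − (79 + 0.7q) = 40.92 → q' = 15.3474.
Δq = 22.5263 − 15.3474 = 7.1789; the wedge equals the tax, 40.92.
The triangle = ½ × 7.1789 × 40.92 = $146.88 thousand.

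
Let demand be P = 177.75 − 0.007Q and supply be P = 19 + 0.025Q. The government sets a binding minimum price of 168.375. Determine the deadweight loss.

Competitive equilibrium: 177.75 − 0.007Q = 19 + 0.025Q → Q* = 4960.9375, P* = 143.02344.
At the floor P = 168.375, quantity demanded = (177.75 − 168.375)/0.007 = 1339.28571.
Sellers' marginal cost at Q' = 1339.28571: 19 + 0.025·1339.28571 = 52.48214.
ΔQ = 4960.9375 − 1339.28571 = 3621.65179; wedge = 168.375 − 52.48214 = 115.89286.
Deadweight loss = ½ × 3621.65179 × 115.89286 = 209861.79.

209861.79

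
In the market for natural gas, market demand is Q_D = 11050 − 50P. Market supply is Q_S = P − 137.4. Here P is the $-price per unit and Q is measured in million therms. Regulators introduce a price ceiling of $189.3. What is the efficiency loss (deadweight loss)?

$460.86 million

In inverse form: demand P = 221 − 0.02Q, supply P = 137.4 + Q.
Competitive equilibrium: 221 − 0.02Q = 137.4 + Q → Q* = 81.9608, P* = 219.3608.
At the ceiling P = 189.3, quantity supplied = (189.3 − 137.4)/1 = 51.9.
Willingness to pay at Q' = 51.9: 221 − 0.02·51.9 = 219.962.
ΔQ = 81.9608 − 51.9 = 30.0608; wedge = 219.962 − 189.3 = 30.662.
Deadweight loss = ½ × 30.0608 × 30.662 = $460.86 million.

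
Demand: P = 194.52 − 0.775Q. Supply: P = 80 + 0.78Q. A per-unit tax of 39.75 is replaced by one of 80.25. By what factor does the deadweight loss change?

Competitive equilibrium: 194.52 − 0.775Q = 80 + 0.78Q → Q* = 73.6463, P* = 137.4441.
For a per-unit tax t: ΔQ = t/1.555, so DWL = ½·t·(t/1.555) = t²/3.11.
At t = 39.75: DWL = 508.059. At t = 80.25: DWL = 2070.760.
Ratio = (80.25/39.75)² = 4.076.

4.076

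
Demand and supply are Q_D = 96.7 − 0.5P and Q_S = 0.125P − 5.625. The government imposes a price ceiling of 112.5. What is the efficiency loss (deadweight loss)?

204.96

In inverse form: demand P = 193.4 − 2Q, supply P = 45 + 8Q.
Competitive equilibrium: 193.4 − 2Q = 45 + 8Q → Q* = 14.84, P* = 163.72.
At the ceiling P = 112.5, quantity supplied = (112.5 − 45)/8 = 8.4375.
Willingness to pay at Q' = 8.4375: 193.4 − 2·8.4375 = 176.525.
ΔQ = 14.84 − 8.4375 = 6.4025; wedge = 176.525 − 112.5 = 64.025.
DWL = ½ × 6.4025 × 64.025 = 204.96.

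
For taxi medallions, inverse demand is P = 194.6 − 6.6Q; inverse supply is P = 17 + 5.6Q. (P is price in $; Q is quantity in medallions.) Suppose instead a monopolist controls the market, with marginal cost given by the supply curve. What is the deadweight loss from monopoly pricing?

$159.32

Competitive equilibrium: 194.6 − 6.6Q = 17 + 5.6Q → Q* = 14.5574, P* = 98.5213.
Marginal revenue: MR = 194.6 − 13.2Q. Set MR = MC: 194.6 − 13.2Q = 17 + 5.6Q → Q_m = 9.4468.
Price P_m = 194.6 − 6.6·9.4468 = 132.2511; MC(Q_m) = 17 + 5.6·9.4468 = 69.9021.
Competitive Q* = 14.5574, so ΔQ = 5.1106; wedge = 132.2511 − 69.9021 = 62.349.
Deadweight loss = ½ × 5.1106 × 62.349 = $159.32.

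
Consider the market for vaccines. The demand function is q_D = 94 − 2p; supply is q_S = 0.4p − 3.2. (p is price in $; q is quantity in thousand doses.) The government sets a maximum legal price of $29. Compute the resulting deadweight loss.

$31.74 thousand

In inverse form: demand p = 47 − 0.5q, supply p = 8 + 2.5q.
Competitive equilibrium: 47 − 0.5q = 8 + 2.5q → q* = 13, p* = 40.5.
At the ceiling p = 29, quantity supplied = (29 − 8)/2.5 = 8.4.
Willingness to pay at q' = 8.4: 47 − 0.5·8.4 = 42.8.
Δq = 13 − 8.4 = 4.6; wedge = 42.8 − 29 = 13.8.
The triangle = ½ × 4.6 × 13.8 = $31.74 thousand.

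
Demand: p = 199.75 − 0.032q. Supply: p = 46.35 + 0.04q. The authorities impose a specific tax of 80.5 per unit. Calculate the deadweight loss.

Competitive equilibrium: 199.75 − 0.032q = 46.35 + 0.04q → q* = 2130.5556, p* = 131.5722.
With the tax, the buyer price exceeds the seller price by 80.5: (199.75 − 0.032q) − (46.35 + 0.04q) = 80.5 → q' = 1012.5.
Δq = 2130.5556 − 1012.5 = 1118.0556; the wedge equals the tax, 80.5.
DWL = ½ × 1118.0556 × 80.5 = 45001.74.

45001.74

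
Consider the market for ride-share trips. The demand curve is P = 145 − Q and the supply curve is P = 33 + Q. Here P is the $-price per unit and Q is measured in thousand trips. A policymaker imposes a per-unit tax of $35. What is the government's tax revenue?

Competitive equilibrium: 145 − Q = 33 + Q → Q* = 56, P* = 89.
With the tax, the buyer price exceeds the seller price by 35: (145 − Q) − (33 + Q) = 35 → Q' = 38.5.
Tax revenue = 35 × 38.5 = $1347.50 thousand.

$1347.50 thousand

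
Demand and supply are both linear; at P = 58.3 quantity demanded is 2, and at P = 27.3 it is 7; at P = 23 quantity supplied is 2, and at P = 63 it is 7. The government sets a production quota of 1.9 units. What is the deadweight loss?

Demand slope = (27.3 − 58.3)/(7 − 2) = −6.2, so P = 70.7 − 6.2Q.
Supply slope = (63 − 23)/(7 − 2) = 8, so P = 7 + 8Q.
Competitive equilibrium: 70.7 − 6.2Q = 7 + 8Q → Q* = 4.4859, P* = 42.8873.
At Q = 1.9: demand price = 70.7 − 6.2·1.9 = 58.92; supply price = 7 + 8·1.9 = 22.2.
ΔQ = 4.4859 − 1.9 = 2.5859; wedge = 58.92 − 22.2 = 36.72.
DWL = ½ × 2.5859 × 36.72 = 47.48.

47.48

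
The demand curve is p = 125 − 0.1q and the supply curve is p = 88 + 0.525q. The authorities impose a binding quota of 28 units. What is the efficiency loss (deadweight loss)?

Competitive equilibrium: 125 − 0.1q = 88 + 0.525q → q* = 59.2, p* = 119.08.
At q = 28: demand price = 125 − 0.1·28 = 122.2; supply price = 88 + 0.525·28 = 102.7.
Δq = 59.2 − 28 = 31.2; wedge = 122.2 − 102.7 = 19.5.
The triangle = ½ × 31.2 × 19.5 = 304.20.

304.20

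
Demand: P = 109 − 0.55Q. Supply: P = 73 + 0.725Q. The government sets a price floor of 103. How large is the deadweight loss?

Competitive equilibrium: 109 − 0.55Q = 73 + 0.725Q → Q* = 28.2353, P* = 93.4706.
At the floor P = 103, quantity demanded = (109 − 103)/0.55 = 10.9091.
Sellers' marginal cost at Q' = 10.9091: 73 + 0.725·10.9091 = 80.9091.
ΔQ = 28.2353 − 10.9091 = 17.3262; wedge = 103 − 80.9091 = 22.0909.
DWL = ½ × 17.3262 × 22.0909 = 191.38.

191.38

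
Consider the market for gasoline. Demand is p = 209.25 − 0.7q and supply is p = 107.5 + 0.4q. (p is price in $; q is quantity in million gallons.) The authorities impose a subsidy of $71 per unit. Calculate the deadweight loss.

$2291.36 million

Competitive equilibrium: 209.25 − 0.7q = 107.5 + 0.4q → q* = 92.5, p* = 144.5.
The subsidy lowers effective supply by 71: p = 36.5 + 0.4q.
New quantity: 209.25 − 0.7q = 36.5 + 0.4q → q' = 157.04545.
Overproduction Δq = 157.04545 − 92.5 = 64.54545; wedge = subsidy = 71.
The triangle = ½ × 64.54545 × 71 = $2291.36 million.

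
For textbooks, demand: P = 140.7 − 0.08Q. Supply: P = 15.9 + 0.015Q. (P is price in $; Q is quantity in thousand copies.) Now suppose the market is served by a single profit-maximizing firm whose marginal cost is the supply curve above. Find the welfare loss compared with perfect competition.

Competitive equilibrium: 140.7 − 0.08Q = 15.9 + 0.015Q → Q* = 1313.68421, P* = 35.60526.
Marginal revenue: MR = 140.7 − 0.16Q. Set MR = MC: 140.7 − 0.16Q = 15.9 + 0.015Q → Q_m = 713.14286.
Price P_m = 140.7 − 0.08·713.14286 = 83.64857; MC(Q_m) = 15.9 + 0.015·713.14286 = 26.59714.
Competitive Q* = 1313.68421, so ΔQ = 600.54135; wedge = 83.64857 − 26.59714 = 57.05143.
Deadweight loss = ½ × 600.54135 × 57.05143 = $17130.87 thousand.

$17130.87 thousand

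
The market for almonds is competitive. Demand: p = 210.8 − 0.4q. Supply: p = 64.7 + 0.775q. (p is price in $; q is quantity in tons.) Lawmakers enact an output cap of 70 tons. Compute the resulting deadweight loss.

Competitive equilibrium: 210.8 − 0.4q = 64.7 + 0.775q → q* = 124.3404, p* = 161.0638.
At q = 70: demand price = 210.8 − 0.4·70 = 182.8; supply price = 64.7 + 0.775·70 = 118.95.
Δq = 124.3404 − 70 = 54.3404; wedge = 182.8 − 118.95 = 63.85.
Welfare loss = ½ × 54.3404 × 63.85 = $1734.82.

$1734.82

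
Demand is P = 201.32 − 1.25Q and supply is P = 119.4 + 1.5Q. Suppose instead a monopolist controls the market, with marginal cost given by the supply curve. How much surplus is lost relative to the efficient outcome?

119.16

Competitive equilibrium: 201.32 − 1.25Q = 119.4 + 1.5Q → Q* = 29.7891, P* = 164.0836.
Marginal revenue: MR = 201.32 − 2.5Q. Set MR = MC: 201.32 − 2.5Q = 119.4 + 1.5Q → Q_m = 20.48.
Price P_m = 201.32 − 1.25·20.48 = 175.72; MC(Q_m) = 119.4 + 1.5·20.48 = 150.12.
Competitive Q* = 29.7891, so ΔQ = 9.3091; wedge = 175.72 − 150.12 = 25.6.
DWL = ½ × 9.3091 × 25.6 = 119.16.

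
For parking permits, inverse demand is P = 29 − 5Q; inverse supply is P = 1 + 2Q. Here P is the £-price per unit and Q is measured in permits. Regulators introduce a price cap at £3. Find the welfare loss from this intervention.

£31.50

Competitive equilibrium: 29 − 5Q = 1 + 2Q → Q* = 4, P* = 9.
At the ceiling P = 3, quantity supplied = (3 − 1)/2 = 1.
Willingness to pay at Q' = 1: 29 − 5·1 = 24.
ΔQ = 4 − 1 = 3; wedge = 24 − 3 = 21.
The triangle = ½ × 3 × 21 = £31.50.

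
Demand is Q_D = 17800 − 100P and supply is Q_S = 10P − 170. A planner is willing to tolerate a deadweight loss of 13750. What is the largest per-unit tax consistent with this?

55

In inverse form: demand P = 178 − 0.01Q, supply P = 17 + 0.1Q.
Competitive equilibrium: 178 − 0.01Q = 17 + 0.1Q → Q* = 1463.6364, P* = 163.3636.
A tax t gives ΔQ = t/0.11 and wedge t, so DWL = t²/0.22.
t²/0.22 = 13750 → t² = 3025 → t = 55.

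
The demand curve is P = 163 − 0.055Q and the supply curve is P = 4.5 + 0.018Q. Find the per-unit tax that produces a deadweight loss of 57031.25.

Competitive equilibrium: 163 − 0.055Q = 4.5 + 0.018Q → Q* = 2171.2329, P* = 43.5822.
A tax t gives ΔQ = t/0.073 and wedge t, so DWL = t²/0.146.
t²/0.146 = 57031.25 → t² = 8326.5625 → t = 91.25.

91.25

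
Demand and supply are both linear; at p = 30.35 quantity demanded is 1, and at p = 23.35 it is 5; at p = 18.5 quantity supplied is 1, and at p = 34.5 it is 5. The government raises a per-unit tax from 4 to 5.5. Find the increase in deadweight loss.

Demand slope = (23.35 − 30.35)/(5 − 1) = −1.75, so p = 32.1 − 1.75q.
Supply slope = (34.5 − 18.5)/(5 − 1) = 4, so p = 14.5 + 4q.
Competitive equilibrium: 32.1 − 1.75q = 14.5 + 4q → q* = 3.0609, p* = 26.7435.
For a per-unit tax t: Δq = t/5.75, so DWL = ½·t·(t/5.75) = t²/11.5.
At t = 4: DWL = 1.391. At t = 5.5: DWL = 2.63.
Increase = 2.63 − 1.391 = 1.24.

1.24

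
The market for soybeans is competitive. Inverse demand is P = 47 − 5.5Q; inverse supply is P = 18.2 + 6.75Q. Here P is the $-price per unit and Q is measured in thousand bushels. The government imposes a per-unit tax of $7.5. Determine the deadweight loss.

Competitive equilibrium: 47 − 5.5Q = 18.2 + 6.75Q → Q* = 2.351, P* = 34.0694.
With the tax, the buyer price exceeds the seller price by 7.5: (47 − 5.5Q) − (18.2 + 6.75Q) = 7.5 → Q' = 1.7388.
ΔQ = 2.351 − 1.7388 = 0.6122; the wedge equals the tax, 7.5.
Deadweight loss = ½ × 0.6122 × 7.5 = $2.30 thousand.

$2.30 thousand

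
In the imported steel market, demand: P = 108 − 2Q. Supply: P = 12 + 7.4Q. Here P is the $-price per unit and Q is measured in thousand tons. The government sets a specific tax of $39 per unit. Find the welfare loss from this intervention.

$80.90 thousand

Competitive equilibrium: 108 − 2Q = 12 + 7.4Q → Q* = 10.21277, P* = 87.57447.
With the tax, the buyer price exceeds the seller price by 39: (108 − 2Q) − (12 + 7.4Q) = 39 → Q' = 6.06383.
ΔQ = 10.21277 − 6.06383 = 4.14894; the wedge equals the tax, 39.
Welfare loss = ½ × 4.14894 × 39 = $80.90 thousand.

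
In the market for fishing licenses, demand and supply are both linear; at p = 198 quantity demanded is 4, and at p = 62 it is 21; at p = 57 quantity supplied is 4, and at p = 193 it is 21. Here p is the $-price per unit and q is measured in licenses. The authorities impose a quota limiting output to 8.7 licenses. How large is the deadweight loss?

$135.30

Demand slope = (62 − 198)/(21 − 4) = −8, so p = 230 − 8q.
Supply slope = (193 − 57)/(21 − 4) = 8, so p = 25 + 8q.
Competitive equilibrium: 230 − 8q = 25 + 8q → q* = 12.8125, p* = 127.5.
At q = 8.7: demand price = 230 − 8·8.7 = 160.4; supply price = 25 + 8·8.7 = 94.6.
Δq = 12.8125 − 8.7 = 4.1125; wedge = 160.4 − 94.6 = 65.8.
Welfare loss = ½ × 4.1125 × 65.8 = $135.30.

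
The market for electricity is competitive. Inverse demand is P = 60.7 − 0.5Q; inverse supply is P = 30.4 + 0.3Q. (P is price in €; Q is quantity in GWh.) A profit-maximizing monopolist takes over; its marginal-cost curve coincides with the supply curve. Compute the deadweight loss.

Competitive equilibrium: 60.7 − 0.5Q = 30.4 + 0.3Q → Q* = 37.875, P* = 41.7625.
Marginal revenue: MR = 60.7 − Q. Set MR = MC: 60.7 − Q = 30.4 + 0.3Q → Q_m = 23.3077.
Price P_m = 60.7 − 0.5·23.3077 = 49.0462; MC(Q_m) = 30.4 + 0.3·23.3077 = 37.3923.
Competitive Q* = 37.875, so ΔQ = 14.5673; wedge = 49.0462 − 37.3923 = 11.6539.
Deadweight loss = ½ × 14.5673 × 11.6539 = €84.88.

€84.88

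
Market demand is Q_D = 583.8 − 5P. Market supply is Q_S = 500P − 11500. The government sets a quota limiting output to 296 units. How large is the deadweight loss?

2856

In inverse form: demand P = 116.76 − 0.2Q, supply P = 23 + 0.002Q.
Competitive equilibrium: 116.76 − 0.2Q = 23 + 0.002Q → Q* = 464.1584, P* = 23.9283.
At Q = 296: demand price = 116.76 − 0.2·296 = 57.56; supply price = 23 + 0.002·296 = 23.592.
ΔQ = 464.1584 − 296 = 168.1584; wedge = 57.56 − 23.592 = 33.968.
DWL = ½ × 168.1584 × 33.968 = 2856.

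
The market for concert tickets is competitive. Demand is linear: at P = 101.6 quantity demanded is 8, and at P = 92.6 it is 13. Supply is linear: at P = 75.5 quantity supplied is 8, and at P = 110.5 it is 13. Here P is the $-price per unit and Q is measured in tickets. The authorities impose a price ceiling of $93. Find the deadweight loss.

$0.96

Demand slope = (92.6 − 101.6)/(13 − 8) = −1.8, so P = 116 − 1.8Q.
Supply slope = (110.5 − 75.5)/(13 − 8) = 7, so P = 19.5 + 7Q.
Competitive equilibrium: 116 − 1.8Q = 19.5 + 7Q → Q* = 10.9659, P* = 96.2614.
At the ceiling P = 93, quantity supplied = (93 − 19.5)/7 = 10.5.
Willingness to pay at Q' = 10.5: 116 − 1.8·10.5 = 97.1.
ΔQ = 10.9659 − 10.5 = 0.4659; wedge = 97.1 − 93 = 4.1.
DWL = ½ × 0.4659 × 4.1 = $0.96.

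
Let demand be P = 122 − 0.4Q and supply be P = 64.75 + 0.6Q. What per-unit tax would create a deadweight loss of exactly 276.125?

Competitive equilibrium: 122 − 0.4Q = 64.75 + 0.6Q → Q* = 57.25, P* = 99.1.
A tax t gives ΔQ = t/1 and wedge t, so DWL = t²/2.
t²/2 = 276.125 → t² = 552.25 → t = 23.5.

23.5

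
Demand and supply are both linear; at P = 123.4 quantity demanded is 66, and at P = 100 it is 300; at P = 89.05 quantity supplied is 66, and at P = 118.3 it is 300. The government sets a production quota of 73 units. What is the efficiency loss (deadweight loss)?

2387.11

Demand slope = (100 − 123.4)/(300 − 66) = −0.1, so P = 130 − 0.1Q.
Supply slope = (118.3 − 89.05)/(300 − 66) = 0.125, so P = 80.8 + 0.125Q.
Competitive equilibrium: 130 − 0.1Q = 80.8 + 0.125Q → Q* = 218.6667, P* = 108.1333.
At Q = 73: demand price = 130 − 0.1·73 = 122.7; supply price = 80.8 + 0.125·73 = 89.925.
ΔQ = 218.6667 − 73 = 145.6667; wedge = 122.7 − 89.925 = 32.775.
Deadweight loss = ½ × 145.6667 × 32.775 = 2387.11.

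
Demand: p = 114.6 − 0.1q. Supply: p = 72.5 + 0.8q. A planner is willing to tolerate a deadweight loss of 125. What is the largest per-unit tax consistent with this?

15

Competitive equilibrium: 114.6 − 0.1q = 72.5 + 0.8q → q* = 46.7778, p* = 109.9222.
A tax t gives Δq = t/0.9 and wedge t, so DWL = t²/1.8.
t²/1.8 = 125 → t² = 225 → t = 15.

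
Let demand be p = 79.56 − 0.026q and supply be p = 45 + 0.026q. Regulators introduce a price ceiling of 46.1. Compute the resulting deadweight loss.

Competitive equilibrium: 79.56 − 0.026q = 45 + 0.026q → q* = 664.6154, p* = 62.28.
At the ceiling p = 46.1, quantity supplied = (46.1 − 45)/0.026 = 42.3077.
Willingness to pay at q' = 42.3077: 79.56 − 0.026·42.3077 = 78.46.
Δq = 664.6154 − 42.3077 = 622.3077; wedge = 78.46 − 46.1 = 32.36.
Deadweight loss = ½ × 622.3077 × 32.36 = 10068.94.

10068.94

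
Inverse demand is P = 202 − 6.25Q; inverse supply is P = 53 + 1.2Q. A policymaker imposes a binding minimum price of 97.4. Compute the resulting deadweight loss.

39.69

Competitive equilibrium: 202 − 6.25Q = 53 + 1.2Q → Q* = 20, P* = 77.
At the floor P = 97.4, quantity demanded = (202 − 97.4)/6.25 = 16.736.
Sellers' marginal cost at Q' = 16.736: 53 + 1.2·16.736 = 73.0832.
ΔQ = 20 − 16.736 = 3.264; wedge = 97.4 − 73.0832 = 24.3168.
Welfare loss = ½ × 3.264 × 24.3168 = 39.69.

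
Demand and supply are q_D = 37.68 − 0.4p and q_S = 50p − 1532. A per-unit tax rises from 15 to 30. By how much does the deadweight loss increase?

133.93

In inverse form: demand p = 94.2 − 2.5q, supply p = 30.64 + 0.02q.
Competitive equilibrium: 94.2 − 2.5q = 30.64 + 0.02q → q* = 25.2222, p* = 31.1444.
For a per-unit tax t: Δq = t/2.52, so DWL = ½·t·(t/2.52) = t²/5.04.
At t = 15: DWL = 44.643. At t = 30: DWL = 178.571.
Increase = 178.571 − 44.643 = 133.93.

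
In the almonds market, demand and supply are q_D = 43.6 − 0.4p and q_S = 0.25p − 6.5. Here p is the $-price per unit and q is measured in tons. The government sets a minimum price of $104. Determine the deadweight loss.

$376.92

In inverse form: demand p = 109 − 2.5q, supply p = 26 + 4q.
Competitive equilibrium: 109 − 2.5q = 26 + 4q → q* = 12.7692, p* = 77.0769.
At the floor p = 104, quantity demanded = (109 − 104)/2.5 = 2.
Sellers' marginal cost at q' = 2: 26 + 4·2 = 34.
Δq = 12.7692 − 2 = 10.7692; wedge = 104 − 34 = 70.
Welfare loss = ½ × 10.7692 × 70 = $376.92.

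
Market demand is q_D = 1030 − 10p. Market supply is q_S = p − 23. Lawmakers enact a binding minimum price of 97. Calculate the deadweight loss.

89.09

In inverse form: demand p = 103 − 0.1q, supply p = 23 + q.
Competitive equilibrium: 103 − 0.1q = 23 + q → q* = 72.7273, p* = 95.7273.
At the floor p = 97, quantity demanded = (103 − 97)/0.1 = 60.
Sellers' marginal cost at q' = 60: 23 + 1·60 = 83.
Δq = 72.7273 − 60 = 12.7273; wedge = 97 − 83 = 14.
Welfare loss = ½ × 12.7273 × 14 = 89.09.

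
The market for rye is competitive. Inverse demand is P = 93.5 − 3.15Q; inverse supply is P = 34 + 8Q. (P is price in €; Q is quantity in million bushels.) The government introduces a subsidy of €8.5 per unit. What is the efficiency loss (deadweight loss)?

€3.24 million

Competitive equilibrium: 93.5 − 3.15Q = 34 + 8Q → Q* = 5.3363, P* = 76.6906.
The subsidy lowers effective supply by 8.5: P = 25.5 + 8Q.
New quantity: 93.5 − 3.15Q = 25.5 + 8Q → Q' = 6.0987.
Overproduction ΔQ = 6.0987 − 5.3363 = 0.7624; wedge = subsidy = 8.5.
The triangle = ½ × 0.7624 × 8.5 = €3.24 million.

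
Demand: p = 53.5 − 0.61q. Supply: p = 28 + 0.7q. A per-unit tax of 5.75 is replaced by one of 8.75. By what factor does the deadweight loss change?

Competitive equilibrium: 53.5 − 0.61q = 28 + 0.7q → q* = 19.4656, p* = 41.626.
For a per-unit tax t: Δq = t/1.31, so DWL = ½·t·(t/1.31) = t²/2.62.
At t = 5.75: DWL = 12.619. At t = 8.75: DWL = 29.222.
Ratio = (8.75/5.75)² = 2.316.

2.316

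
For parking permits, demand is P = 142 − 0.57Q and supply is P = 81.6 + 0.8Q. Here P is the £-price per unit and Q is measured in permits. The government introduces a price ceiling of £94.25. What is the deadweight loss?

Competitive equilibrium: 142 − 0.57Q = 81.6 + 0.8Q → Q* = 44.0876, P* = 116.8701.
At the ceiling P = 94.25, quantity supplied = (94.25 − 81.6)/0.8 = 15.8125.
Willingness to pay at Q' = 15.8125: 142 − 0.57·15.8125 = 132.9869.
ΔQ = 44.0876 − 15.8125 = 28.2751; wedge = 132.9869 − 94.25 = 38.7369.
The triangle = ½ × 28.2751 × 38.7369 = £547.64.

£547.64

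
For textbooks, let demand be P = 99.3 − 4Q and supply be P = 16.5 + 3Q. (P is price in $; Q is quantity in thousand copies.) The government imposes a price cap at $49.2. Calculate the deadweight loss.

Competitive equilibrium: 99.3 − 4Q = 16.5 + 3Q → Q* = 11.8286, P* = 51.9857.
At the ceiling P = 49.2, quantity supplied = (49.2 − 16.5)/3 = 10.9.
Willingness to pay at Q' = 10.9: 99.3 − 4·10.9 = 55.7.
ΔQ = 11.8286 − 10.9 = 0.9286; wedge = 55.7 − 49.2 = 6.5.
Deadweight loss = ½ × 0.9286 × 6.5 = $3.02 thousand.

$3.02 thousand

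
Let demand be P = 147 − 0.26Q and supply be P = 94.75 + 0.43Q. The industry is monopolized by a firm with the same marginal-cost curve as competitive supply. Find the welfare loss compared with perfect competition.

Competitive equilibrium: 147 − 0.26Q = 94.75 + 0.43Q → Q* = 75.7246, P* = 127.3116.
Marginal revenue: MR = 147 − 0.52Q. Set MR = MC: 147 − 0.52Q = 94.75 + 0.43Q → Q_m = 55.
Price P_m = 147 − 0.26·55 = 132.7; MC(Q_m) = 94.75 + 0.43·55 = 118.4.
Competitive Q* = 75.7246, so ΔQ = 20.7246; wedge = 132.7 − 118.4 = 14.3.
The triangle = ½ × 20.7246 × 14.3 = 148.18.

148.18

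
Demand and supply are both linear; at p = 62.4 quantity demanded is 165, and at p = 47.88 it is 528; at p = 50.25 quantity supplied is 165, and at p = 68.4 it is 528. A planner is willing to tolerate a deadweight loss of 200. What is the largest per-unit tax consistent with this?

6

Demand slope = (47.88 − 62.4)/(528 − 165) = −0.04, so p = 69 − 0.04q.
Supply slope = (68.4 − 50.25)/(528 − 165) = 0.05, so p = 42 + 0.05q.
Competitive equilibrium: 69 − 0.04q = 42 + 0.05q → q* = 300, p* = 57.
A tax t gives Δq = t/0.09 and wedge t, so DWL = t²/0.18.
t²/0.18 = 200 → t² = 36 → t = 6.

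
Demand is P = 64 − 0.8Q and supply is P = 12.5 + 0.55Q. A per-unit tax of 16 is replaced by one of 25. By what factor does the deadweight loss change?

Competitive equilibrium: 64 − 0.8Q = 12.5 + 0.55Q → Q* = 38.1481, P* = 33.4815.
For a per-unit tax t: ΔQ = t/1.35, so DWL = ½·t·(t/1.35) = t²/2.7.
At t = 16: DWL = 94.815. At t = 25: DWL = 231.481.
Ratio = (25/16)² = 2.441.

2.441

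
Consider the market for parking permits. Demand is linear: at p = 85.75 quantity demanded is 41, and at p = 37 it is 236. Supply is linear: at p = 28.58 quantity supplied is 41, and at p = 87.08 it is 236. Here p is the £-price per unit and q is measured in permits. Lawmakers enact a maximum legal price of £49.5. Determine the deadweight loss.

Demand slope = (37 − 85.75)/(236 − 41) = −0.25, so p = 96 − 0.25q.
Supply slope = (87.08 − 28.58)/(236 − 41) = 0.3, so p = 16.28 + 0.3q.
Competitive equilibrium: 96 − 0.25q = 16.28 + 0.3q → q* = 144.9455, p* = 59.7636.
At the ceiling p = 49.5, quantity supplied = (49.5 − 16.28)/0.3 = 110.7333.
Willingness to pay at q' = 110.7333: 96 − 0.25·110.7333 = 68.3167.
Δq = 144.9455 − 110.7333 = 34.2122; wedge = 68.3167 − 49.5 = 18.8167.
DWL = ½ × 34.2122 × 18.8167 = £321.88.

£321.88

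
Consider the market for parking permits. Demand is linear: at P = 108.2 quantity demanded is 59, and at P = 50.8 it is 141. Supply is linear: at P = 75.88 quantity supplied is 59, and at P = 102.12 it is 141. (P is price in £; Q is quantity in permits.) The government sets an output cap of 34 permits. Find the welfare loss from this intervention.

Demand slope = (50.8 − 108.2)/(141 − 59) = −0.7, so P = 149.5 − 0.7Q.
Supply slope = (102.12 − 75.88)/(141 − 59) = 0.32, so P = 57 + 0.32Q.
Competitive equilibrium: 149.5 − 0.7Q = 57 + 0.32Q → Q* = 90.6863, P* = 86.0196.
At Q = 34: demand price = 149.5 − 0.7·34 = 125.7; supply price = 57 + 0.32·34 = 67.88.
ΔQ = 90.6863 − 34 = 56.6863; wedge = 125.7 − 67.88 = 57.82.
DWL = ½ × 56.6863 × 57.82 = £1638.80.

£1638.80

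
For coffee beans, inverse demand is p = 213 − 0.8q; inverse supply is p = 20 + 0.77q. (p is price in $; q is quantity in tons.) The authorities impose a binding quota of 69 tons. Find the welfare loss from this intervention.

$2283.12

Competitive equilibrium: 213 − 0.8q = 20 + 0.77q → q* = 122.9299, p* = 114.6561.
At q = 69: demand price = 213 − 0.8·69 = 157.8; supply price = 20 + 0.77·69 = 73.13.
Δq = 122.9299 − 69 = 53.9299; wedge = 157.8 − 73.13 = 84.67.
Welfare loss = ½ × 53.9299 × 84.67 = $2283.12.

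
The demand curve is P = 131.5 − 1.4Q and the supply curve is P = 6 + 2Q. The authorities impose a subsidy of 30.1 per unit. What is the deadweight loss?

Competitive equilibrium: 131.5 − 1.4Q = 6 + 2Q → Q* = 36.9118, P* = 79.8235.
The subsidy lowers effective supply by 30.1: P = 2Q − 24.1.
New quantity: 131.5 − 1.4Q = 2Q − 24.1 → Q' = 45.7647.
Overproduction ΔQ = 45.7647 − 36.9118 = 8.8529; wedge = subsidy = 30.1.
The triangle = ½ × 8.8529 × 30.1 = 133.24.

133.24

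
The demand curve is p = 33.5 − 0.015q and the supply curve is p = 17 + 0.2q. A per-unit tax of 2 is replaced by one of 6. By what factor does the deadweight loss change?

9

Competitive equilibrium: 33.5 − 0.015q = 17 + 0.2q → q* = 76.7442, p* = 32.3488.
For a per-unit tax t: Δq = t/0.215, so DWL = ½·t·(t/0.215) = t²/0.43.
At t = 2: DWL = 9.302. At t = 6: DWL = 83.721.
Ratio = (6/2)² = 9.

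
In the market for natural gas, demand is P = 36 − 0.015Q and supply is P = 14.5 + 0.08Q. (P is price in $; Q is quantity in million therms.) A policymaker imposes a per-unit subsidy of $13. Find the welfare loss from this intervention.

Competitive equilibrium: 36 − 0.015Q = 14.5 + 0.08Q → Q* = 226.3158, P* = 32.6053.
The subsidy lowers effective supply by 13: P = 1.5 + 0.08Q.
New quantity: 36 − 0.015Q = 1.5 + 0.08Q → Q' = 363.1579.
Overproduction ΔQ = 363.1579 − 226.3158 = 136.8421; wedge = subsidy = 13.
Welfare loss = ½ × 136.8421 × 13 = $889.47 million.

$889.47 million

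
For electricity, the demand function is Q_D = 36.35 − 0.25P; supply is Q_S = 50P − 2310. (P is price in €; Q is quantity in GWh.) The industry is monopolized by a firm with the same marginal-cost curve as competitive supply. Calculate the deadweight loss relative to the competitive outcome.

In inverse form: demand P = 145.4 − 4Q, supply P = 46.2 + 0.02Q.
Competitive equilibrium: 145.4 − 4Q = 46.2 + 0.02Q → Q* = 24.67662, P* = 46.69353.
Marginal revenue: MR = 145.4 − 8Q. Set MR = MC: 145.4 − 8Q = 46.2 + 0.02Q → Q_m = 12.36908.
Price P_m = 145.4 − 4·12.36908 = 95.92368; MC(Q_m) = 46.2 + 0.02·12.36908 = 46.44738.
Competitive Q* = 24.67662, so ΔQ = 12.30754; wedge = 95.92368 − 46.44738 = 49.4763.
The triangle = ½ × 12.30754 × 49.4763 = €304.47.

€304.47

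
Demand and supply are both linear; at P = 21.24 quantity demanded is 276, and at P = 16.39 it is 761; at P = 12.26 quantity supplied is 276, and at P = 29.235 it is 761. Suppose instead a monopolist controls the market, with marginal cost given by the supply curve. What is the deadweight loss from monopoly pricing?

Demand slope = (16.39 − 21.24)/(761 − 276) = −0.01, so P = 24 − 0.01Q.
Supply slope = (29.235 − 12.26)/(761 − 276) = 0.035, so P = 2.6 + 0.035Q.
Competitive equilibrium: 24 − 0.01Q = 2.6 + 0.035Q → Q* = 475.5556, P* = 19.2444.
Marginal revenue: MR = 24 − 0.02Q. Set MR = MC: 24 − 0.02Q = 2.6 + 0.035Q → Q_m = 389.0909.
Price P_m = 24 − 0.01·389.0909 = 20.1091; MC(Q_m) = 2.6 + 0.035·389.0909 = 16.2182.
Competitive Q* = 475.5556, so ΔQ = 86.4647; wedge = 20.1091 − 16.2182 = 3.8909.
Deadweight loss = ½ × 86.4647 × 3.8909 = 168.21.

168.21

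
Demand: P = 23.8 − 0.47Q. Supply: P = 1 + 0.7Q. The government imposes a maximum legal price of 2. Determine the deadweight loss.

190.78

Competitive equilibrium: 23.8 − 0.47Q = 1 + 0.7Q → Q* = 19.4872, P* = 14.641.
At the ceiling P = 2, quantity supplied = (2 − 1)/0.7 = 1.4286.
Willingness to pay at Q' = 1.4286: 23.8 − 0.47·1.4286 = 23.1286.
ΔQ = 19.4872 − 1.4286 = 18.0586; wedge = 23.1286 − 2 = 21.1286.
Deadweight loss = ½ × 18.0586 × 21.1286 = 190.78.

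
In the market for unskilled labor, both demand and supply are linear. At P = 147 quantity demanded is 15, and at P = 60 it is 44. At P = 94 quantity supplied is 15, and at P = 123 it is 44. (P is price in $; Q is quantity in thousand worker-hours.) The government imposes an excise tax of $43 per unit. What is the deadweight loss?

Demand slope = (60 − 147)/(44 − 15) = −3, so P = 192 − 3Q.
Supply slope = (123 − 94)/(44 − 15) = 1, so P = 79 + Q.
Competitive equilibrium: 192 − 3Q = 79 + Q → Q* = 28.25, P* = 107.25.
With the tax, the buyer price exceeds the seller price by 43: (192 − 3Q) − (79 + Q) = 43 → Q' = 17.5.
ΔQ = 28.25 − 17.5 = 10.75; the wedge equals the tax, 43.
DWL = ½ × 10.75 × 43 = $231.125 thousand.

$231.125 thousand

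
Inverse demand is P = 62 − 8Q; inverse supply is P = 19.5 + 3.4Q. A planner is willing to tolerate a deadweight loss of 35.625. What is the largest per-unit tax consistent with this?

Competitive equilibrium: 62 − 8Q = 19.5 + 3.4Q → Q* = 3.7281, P* = 32.1754.
A tax t gives ΔQ = t/11.4 and wedge t, so DWL = t²/22.8.
t²/22.8 = 35.625 → t² = 812.25 → t = 28.5.

28.5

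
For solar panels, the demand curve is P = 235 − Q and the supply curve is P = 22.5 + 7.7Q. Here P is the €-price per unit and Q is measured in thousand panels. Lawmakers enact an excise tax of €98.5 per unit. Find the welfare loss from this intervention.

Competitive equilibrium: 235 − Q = 22.5 + 7.7Q → Q* = 24.4253, P* = 210.5747.
With the tax, the buyer price exceeds the seller price by 98.5: (235 − Q) − (22.5 + 7.7Q) = 98.5 → Q' = 13.1034.
ΔQ = 24.4253 − 13.1034 = 11.3219; the wedge equals the tax, 98.5.
Deadweight loss = ½ × 11.3219 × 98.5 = €557.60 thousand.

€557.60 thousand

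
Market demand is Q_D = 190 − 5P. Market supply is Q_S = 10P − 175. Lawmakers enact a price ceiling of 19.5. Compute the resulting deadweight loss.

350.42

In inverse form: demand P = 38 − 0.2Q, supply P = 17.5 + 0.1Q.
Competitive equilibrium: 38 − 0.2Q = 17.5 + 0.1Q → Q* = 68.3333, P* = 24.3333.
At the ceiling P = 19.5, quantity supplied = (19.5 − 17.5)/0.1 = 20.
Willingness to pay at Q' = 20: 38 − 0.2·20 = 34.
ΔQ = 68.3333 − 20 = 48.3333; wedge = 34 − 19.5 = 14.5.
Deadweight loss = ½ × 48.3333 × 14.5 = 350.42.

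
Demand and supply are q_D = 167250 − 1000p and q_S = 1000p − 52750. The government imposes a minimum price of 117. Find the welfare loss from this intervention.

In inverse form: demand p = 167.25 − 0.001q, supply p = 52.75 + 0.001q.
Competitive equilibrium: 167.25 − 0.001q = 52.75 + 0.001q → q* = 57250, p* = 110.
At the floor p = 117, quantity demanded = (167.25 − 117)/0.001 = 50250.
Sellers' marginal cost at q' = 50250: 52.75 + 0.001·50250 = 103.
Δq = 57250 − 50250 = 7000; wedge = 117 − 103 = 14.
The triangle = ½ × 7000 × 14 = 49000.

49000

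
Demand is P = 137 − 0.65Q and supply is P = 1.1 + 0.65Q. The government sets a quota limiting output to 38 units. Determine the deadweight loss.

Competitive equilibrium: 137 − 0.65Q = 1.1 + 0.65Q → Q* = 104.5385, P* = 69.05.
At Q = 38: demand price = 137 − 0.65·38 = 112.3; supply price = 1.1 + 0.65·38 = 25.8.
ΔQ = 104.5385 − 38 = 66.5385; wedge = 112.3 − 25.8 = 86.5.
The triangle = ½ × 66.5385 × 86.5 = 2877.79.

2877.79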